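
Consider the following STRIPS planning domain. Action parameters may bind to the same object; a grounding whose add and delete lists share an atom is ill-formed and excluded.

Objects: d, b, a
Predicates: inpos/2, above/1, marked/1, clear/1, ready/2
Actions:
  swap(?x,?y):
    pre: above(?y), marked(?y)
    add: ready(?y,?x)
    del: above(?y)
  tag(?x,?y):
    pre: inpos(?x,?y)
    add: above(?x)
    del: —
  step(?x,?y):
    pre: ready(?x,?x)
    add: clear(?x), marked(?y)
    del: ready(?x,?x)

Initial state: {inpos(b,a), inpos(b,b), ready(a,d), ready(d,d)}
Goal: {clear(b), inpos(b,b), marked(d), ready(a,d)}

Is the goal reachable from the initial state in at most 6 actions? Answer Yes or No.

Yes

1. tag(b,b)  →  {above(b), inpos(b,a), inpos(b,b), ready(a,d), ready(d,d)}
2. step(d,b)  →  {above(b), clear(d), inpos(b,a), inpos(b,b), marked(b), ready(a,d)}
3. swap(b,b)  →  {clear(d), inpos(b,a), inpos(b,b), marked(b), ready(a,d), ready(b,b)}
4. step(b,d)  →  {clear(b), clear(d), inpos(b,a), inpos(b,b), marked(b), marked(d), ready(a,d)}
optimal plan length = 4; 4 ≤ 6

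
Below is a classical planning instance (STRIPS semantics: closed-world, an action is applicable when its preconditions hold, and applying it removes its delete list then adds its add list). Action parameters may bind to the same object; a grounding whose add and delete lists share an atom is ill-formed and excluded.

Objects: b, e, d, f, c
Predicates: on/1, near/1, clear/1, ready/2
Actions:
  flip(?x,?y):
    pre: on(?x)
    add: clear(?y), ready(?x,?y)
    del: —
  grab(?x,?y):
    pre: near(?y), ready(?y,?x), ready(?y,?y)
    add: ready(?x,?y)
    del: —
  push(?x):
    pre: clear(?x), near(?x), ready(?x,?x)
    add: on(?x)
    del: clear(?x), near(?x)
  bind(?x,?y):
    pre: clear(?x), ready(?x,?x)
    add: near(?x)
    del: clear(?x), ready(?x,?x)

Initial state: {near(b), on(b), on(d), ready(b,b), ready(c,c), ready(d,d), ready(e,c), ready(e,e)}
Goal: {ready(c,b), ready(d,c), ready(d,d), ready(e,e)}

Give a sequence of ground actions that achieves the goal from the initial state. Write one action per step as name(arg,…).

flip(b,c); flip(d,c); grab(c,b)

1. flip(b,c)  →  {clear(c), near(b), on(b), on(d), ready(b,b), ready(b,c), ready(c,c), ready(d,d), ready(e,c), ready(e,e)}
2. flip(d,c)  →  {clear(c), near(b), on(b), on(d), ready(b,b), ready(b,c), ready(c,c), ready(d,c), ready(d,d), ready(e,c), ready(e,e)}
3. grab(c,b)  →  {clear(c), near(b), on(b), on(d), ready(b,b), ready(b,c), ready(c,b), ready(c,c), ready(d,c), ready(d,d), ready(e,c), ready(e,e)}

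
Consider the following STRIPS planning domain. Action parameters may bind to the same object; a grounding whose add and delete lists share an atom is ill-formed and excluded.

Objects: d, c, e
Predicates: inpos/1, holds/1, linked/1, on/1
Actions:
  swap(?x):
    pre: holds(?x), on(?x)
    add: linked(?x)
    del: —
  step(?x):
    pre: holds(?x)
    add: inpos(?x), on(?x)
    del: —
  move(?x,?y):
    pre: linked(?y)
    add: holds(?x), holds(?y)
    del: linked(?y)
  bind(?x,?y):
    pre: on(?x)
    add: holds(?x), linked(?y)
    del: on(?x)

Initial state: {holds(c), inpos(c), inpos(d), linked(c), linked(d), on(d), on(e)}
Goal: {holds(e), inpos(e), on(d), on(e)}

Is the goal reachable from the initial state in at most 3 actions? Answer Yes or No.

Yes

1. move(e,d)  →  {holds(c), holds(d), holds(e), inpos(c), inpos(d), linked(c), on(d), on(e)}
2. step(e)  →  {holds(c), holds(d), holds(e), inpos(c), inpos(d), inpos(e), linked(c), on(d), on(e)}
optimal plan length = 2; 2 ≤ 3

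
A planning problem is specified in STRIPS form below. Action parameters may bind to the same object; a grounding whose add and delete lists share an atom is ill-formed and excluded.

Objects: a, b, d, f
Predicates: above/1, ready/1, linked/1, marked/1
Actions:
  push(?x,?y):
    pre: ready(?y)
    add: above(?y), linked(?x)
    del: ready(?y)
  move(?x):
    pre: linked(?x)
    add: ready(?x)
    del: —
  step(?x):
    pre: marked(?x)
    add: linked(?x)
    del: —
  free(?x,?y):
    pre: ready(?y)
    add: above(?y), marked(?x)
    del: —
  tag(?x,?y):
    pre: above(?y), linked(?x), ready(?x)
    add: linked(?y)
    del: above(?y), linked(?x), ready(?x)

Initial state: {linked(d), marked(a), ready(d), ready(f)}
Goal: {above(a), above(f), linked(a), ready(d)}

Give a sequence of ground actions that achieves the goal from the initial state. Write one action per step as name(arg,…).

push(a,f); move(a); push(a,a)

1. push(a,f)  →  {above(f), linked(a), linked(d), marked(a), ready(d)}
2. move(a)  →  {above(f), linked(a), linked(d), marked(a), ready(a), ready(d)}
3. push(a,a)  →  {above(a), above(f), linked(a), linked(d), marked(a), ready(d)}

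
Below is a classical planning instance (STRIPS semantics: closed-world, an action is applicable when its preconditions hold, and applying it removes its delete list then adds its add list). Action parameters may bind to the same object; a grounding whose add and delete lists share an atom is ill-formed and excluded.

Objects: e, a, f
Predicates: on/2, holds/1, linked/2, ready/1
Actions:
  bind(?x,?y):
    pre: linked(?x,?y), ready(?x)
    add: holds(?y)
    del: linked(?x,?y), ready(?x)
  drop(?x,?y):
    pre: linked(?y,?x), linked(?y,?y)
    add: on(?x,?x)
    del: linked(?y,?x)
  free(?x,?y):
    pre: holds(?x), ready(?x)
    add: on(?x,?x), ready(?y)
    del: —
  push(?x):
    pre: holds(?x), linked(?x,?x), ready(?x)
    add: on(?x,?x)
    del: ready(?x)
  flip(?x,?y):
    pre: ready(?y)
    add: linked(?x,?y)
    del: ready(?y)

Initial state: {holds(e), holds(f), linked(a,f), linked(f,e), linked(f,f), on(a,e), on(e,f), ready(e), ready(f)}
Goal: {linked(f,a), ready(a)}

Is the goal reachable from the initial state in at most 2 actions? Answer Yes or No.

1. free(e,a)  →  {holds(e), holds(f), linked(a,f), linked(f,e), linked(f,f), on(a,e), on(e,e), on(e,f), ready(a), ready(e), ready(f)}
2. flip(f,a)  →  {holds(e), holds(f), linked(a,f), linked(f,a), linked(f,e), linked(f,f), on(a,e), on(e,e), on(e,f), ready(e), ready(f)}
3. free(e,a)  →  {holds(e), holds(f), linked(a,f), linked(f,a), linked(f,e), linked(f,f), on(a,e), on(e,e), on(e,f), ready(a), ready(e), ready(f)}
optimal plan length = 3; 3 > 2

No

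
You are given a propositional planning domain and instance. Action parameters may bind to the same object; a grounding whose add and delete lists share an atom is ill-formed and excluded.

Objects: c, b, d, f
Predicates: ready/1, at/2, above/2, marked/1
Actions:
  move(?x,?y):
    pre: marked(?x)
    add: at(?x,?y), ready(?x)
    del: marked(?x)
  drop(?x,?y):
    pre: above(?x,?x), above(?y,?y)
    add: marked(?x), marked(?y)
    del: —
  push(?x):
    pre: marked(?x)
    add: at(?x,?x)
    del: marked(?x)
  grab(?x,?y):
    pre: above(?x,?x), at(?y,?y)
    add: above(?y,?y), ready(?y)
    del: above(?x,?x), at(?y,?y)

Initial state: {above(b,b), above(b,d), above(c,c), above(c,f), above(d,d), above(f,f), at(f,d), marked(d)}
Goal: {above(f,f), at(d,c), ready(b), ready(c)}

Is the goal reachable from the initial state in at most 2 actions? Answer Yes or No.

1. move(d,c)  →  {above(b,b), above(b,d), above(c,c), above(c,f), above(d,d), above(f,f), at(d,c), at(f,d), ready(d)}
2. drop(c,b)  →  {above(b,b), above(b,d), above(c,c), above(c,f), above(d,d), above(f,f), at(d,c), at(f,d), marked(b), marked(c), ready(d)}
3. move(c,c)  →  {above(b,b), above(b,d), above(c,c), above(c,f), above(d,d), above(f,f), at(c,c), at(d,c), at(f,d), marked(b), ready(c), ready(d)}
4. move(b,c)  →  {above(b,b), above(b,d), above(c,c), above(c,f), above(d,d), above(f,f), at(b,c), at(c,c), at(d,c), at(f,d), ready(b), ready(c), ready(d)}
optimal plan length = 4; 4 > 2

No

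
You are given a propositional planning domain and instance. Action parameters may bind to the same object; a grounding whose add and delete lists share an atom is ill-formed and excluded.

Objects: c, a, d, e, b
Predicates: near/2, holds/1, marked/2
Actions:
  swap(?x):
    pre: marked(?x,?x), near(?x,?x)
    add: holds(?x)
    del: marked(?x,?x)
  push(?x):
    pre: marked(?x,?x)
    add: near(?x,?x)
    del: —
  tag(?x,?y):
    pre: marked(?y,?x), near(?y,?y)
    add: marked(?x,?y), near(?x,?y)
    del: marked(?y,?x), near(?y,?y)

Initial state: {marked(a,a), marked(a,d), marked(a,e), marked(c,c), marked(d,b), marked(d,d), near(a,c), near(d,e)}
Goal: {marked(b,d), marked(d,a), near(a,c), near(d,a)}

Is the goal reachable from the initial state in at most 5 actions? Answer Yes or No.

Yes

1. push(a)  →  {marked(a,a), marked(a,d), marked(a,e), marked(c,c), marked(d,b), marked(d,d), near(a,a), near(a,c), near(d,e)}
2. push(d)  →  {marked(a,a), marked(a,d), marked(a,e), marked(c,c), marked(d,b), marked(d,d), near(a,a), near(a,c), near(d,d), near(d,e)}
3. tag(d,a)  →  {marked(a,a), marked(a,e), marked(c,c), marked(d,a), marked(d,b), marked(d,d), near(a,c), near(d,a), near(d,d), near(d,e)}
4. tag(b,d)  →  {marked(a,a), marked(a,e), marked(b,d), marked(c,c), marked(d,a), marked(d,d), near(a,c), near(b,d), near(d,a), near(d,e)}
optimal plan length = 4; 4 ≤ 5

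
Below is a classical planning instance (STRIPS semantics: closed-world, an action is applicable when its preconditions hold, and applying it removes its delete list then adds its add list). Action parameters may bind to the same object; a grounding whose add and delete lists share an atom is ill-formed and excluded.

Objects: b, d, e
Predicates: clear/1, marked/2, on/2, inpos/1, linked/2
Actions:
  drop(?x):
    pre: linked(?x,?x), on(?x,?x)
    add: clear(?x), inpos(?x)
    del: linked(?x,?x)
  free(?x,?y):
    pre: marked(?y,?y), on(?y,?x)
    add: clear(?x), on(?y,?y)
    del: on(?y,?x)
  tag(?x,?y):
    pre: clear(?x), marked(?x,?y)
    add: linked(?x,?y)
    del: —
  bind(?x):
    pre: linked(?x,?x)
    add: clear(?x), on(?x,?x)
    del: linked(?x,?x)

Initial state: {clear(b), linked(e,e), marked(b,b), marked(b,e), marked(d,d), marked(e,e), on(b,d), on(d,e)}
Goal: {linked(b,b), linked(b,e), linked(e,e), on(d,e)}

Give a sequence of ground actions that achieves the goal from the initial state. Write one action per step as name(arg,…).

tag(b,b); tag(b,e)

1. tag(b,b)  →  {clear(b), linked(b,b), linked(e,e), marked(b,b), marked(b,e), marked(d,d), marked(e,e), on(b,d), on(d,e)}
2. tag(b,e)  →  {clear(b), linked(b,b), linked(b,e), linked(e,e), marked(b,b), marked(b,e), marked(d,d), marked(e,e), on(b,d), on(d,e)}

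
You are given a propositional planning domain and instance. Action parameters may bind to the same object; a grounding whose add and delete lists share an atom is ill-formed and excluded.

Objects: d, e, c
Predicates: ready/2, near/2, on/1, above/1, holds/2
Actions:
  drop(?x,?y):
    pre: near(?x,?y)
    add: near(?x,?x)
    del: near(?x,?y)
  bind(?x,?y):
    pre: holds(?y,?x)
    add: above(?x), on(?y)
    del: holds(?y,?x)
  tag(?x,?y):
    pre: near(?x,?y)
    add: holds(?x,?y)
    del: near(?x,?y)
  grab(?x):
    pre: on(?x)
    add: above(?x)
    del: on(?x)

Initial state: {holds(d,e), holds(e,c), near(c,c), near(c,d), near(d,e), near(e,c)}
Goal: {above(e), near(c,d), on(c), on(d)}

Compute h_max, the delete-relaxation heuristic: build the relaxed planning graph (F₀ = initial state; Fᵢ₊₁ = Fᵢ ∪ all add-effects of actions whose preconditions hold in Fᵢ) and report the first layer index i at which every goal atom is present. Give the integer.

2

F0 = init (6 atoms)
F1 = F0 ∪ {above(c), above(e), holds(c,c), holds(c,d), near(d,d), near(e,e), on(d), on(e)}  (14 atoms)
F2 = F1 ∪ {above(d), holds(d,d), holds(e,e), on(c)}  (18 atoms)
goal ⊆ F2  ⇒  h_max = 2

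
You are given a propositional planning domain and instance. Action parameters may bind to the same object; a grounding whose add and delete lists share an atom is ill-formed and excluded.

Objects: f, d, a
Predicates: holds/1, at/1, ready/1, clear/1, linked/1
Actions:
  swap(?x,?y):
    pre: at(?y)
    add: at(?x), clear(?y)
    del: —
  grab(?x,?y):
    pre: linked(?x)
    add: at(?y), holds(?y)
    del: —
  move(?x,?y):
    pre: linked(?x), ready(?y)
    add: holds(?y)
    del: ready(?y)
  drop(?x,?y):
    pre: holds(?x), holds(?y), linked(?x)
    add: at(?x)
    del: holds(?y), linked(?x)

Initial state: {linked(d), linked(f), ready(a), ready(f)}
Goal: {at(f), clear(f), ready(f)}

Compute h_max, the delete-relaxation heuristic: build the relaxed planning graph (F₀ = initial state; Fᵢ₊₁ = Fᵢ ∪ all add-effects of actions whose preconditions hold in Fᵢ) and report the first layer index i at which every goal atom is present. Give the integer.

2

F0 = init (4 atoms)
F1 = F0 ∪ {at(a), at(d), at(f), holds(a), holds(d), holds(f)}  (10 atoms)
F2 = F1 ∪ {clear(a), clear(d), clear(f)}  (13 atoms)
goal ⊆ F2  ⇒  h_max = 2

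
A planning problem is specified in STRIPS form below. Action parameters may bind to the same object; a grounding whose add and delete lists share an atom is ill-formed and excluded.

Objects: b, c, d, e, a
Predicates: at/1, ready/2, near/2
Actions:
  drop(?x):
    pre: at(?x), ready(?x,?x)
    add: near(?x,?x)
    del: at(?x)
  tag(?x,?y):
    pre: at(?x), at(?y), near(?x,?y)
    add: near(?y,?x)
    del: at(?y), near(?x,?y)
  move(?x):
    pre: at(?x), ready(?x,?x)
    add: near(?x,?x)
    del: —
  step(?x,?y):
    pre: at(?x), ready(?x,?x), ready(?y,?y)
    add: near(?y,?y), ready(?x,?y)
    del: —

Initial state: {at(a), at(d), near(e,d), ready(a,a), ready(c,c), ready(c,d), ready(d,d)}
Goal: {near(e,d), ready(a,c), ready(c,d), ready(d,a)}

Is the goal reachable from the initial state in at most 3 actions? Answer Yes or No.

1. step(d,a)  →  {at(a), at(d), near(a,a), near(e,d), ready(a,a), ready(c,c), ready(c,d), ready(d,a), ready(d,d)}
2. step(a,c)  →  {at(a), at(d), near(a,a), near(c,c), near(e,d), ready(a,a), ready(a,c), ready(c,c), ready(c,d), ready(d,a), ready(d,d)}
optimal plan length = 2; 2 ≤ 3

Yes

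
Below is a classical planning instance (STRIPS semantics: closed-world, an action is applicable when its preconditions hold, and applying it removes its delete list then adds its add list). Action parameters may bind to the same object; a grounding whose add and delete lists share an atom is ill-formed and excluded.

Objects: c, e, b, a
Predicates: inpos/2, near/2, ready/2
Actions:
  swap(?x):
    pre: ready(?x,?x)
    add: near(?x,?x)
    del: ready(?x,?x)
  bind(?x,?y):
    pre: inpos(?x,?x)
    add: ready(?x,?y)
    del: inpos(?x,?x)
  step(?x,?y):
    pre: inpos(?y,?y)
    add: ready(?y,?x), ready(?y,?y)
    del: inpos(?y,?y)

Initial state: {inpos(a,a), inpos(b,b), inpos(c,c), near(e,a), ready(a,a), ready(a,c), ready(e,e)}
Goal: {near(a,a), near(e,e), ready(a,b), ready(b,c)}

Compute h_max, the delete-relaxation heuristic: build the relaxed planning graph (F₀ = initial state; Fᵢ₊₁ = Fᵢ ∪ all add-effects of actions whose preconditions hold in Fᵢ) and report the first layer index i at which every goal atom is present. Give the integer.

1

F0 = init (7 atoms)
F1 = F0 ∪ {near(a,a), near(e,e), ready(a,b), ready(a,e), ready(b,a), ready(b,b), ready(b,c), ready(b,e), ready(c,a), ready(c,b), ready(c,c), ready(c,e)}  (19 atoms)
goal ⊆ F1  ⇒  h_max = 1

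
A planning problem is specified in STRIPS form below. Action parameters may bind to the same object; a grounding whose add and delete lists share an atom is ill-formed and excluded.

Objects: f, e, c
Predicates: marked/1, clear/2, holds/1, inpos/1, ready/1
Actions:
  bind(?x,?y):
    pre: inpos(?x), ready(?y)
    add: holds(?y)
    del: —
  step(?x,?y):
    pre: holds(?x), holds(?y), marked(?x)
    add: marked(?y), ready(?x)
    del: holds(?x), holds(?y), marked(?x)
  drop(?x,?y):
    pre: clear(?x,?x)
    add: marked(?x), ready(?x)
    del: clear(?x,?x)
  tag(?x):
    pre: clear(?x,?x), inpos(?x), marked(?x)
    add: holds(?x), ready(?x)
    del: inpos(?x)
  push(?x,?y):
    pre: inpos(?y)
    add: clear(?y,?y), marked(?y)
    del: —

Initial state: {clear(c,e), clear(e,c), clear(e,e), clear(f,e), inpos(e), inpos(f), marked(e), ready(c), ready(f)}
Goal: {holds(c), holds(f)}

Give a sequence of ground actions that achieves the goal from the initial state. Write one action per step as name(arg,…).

1. bind(f,f)  →  {clear(c,e), clear(e,c), clear(e,e), clear(f,e), holds(f), inpos(e), inpos(f), marked(e), ready(c), ready(f)}
2. bind(f,c)  →  {clear(c,e), clear(e,c), clear(e,e), clear(f,e), holds(c), holds(f), inpos(e), inpos(f), marked(e), ready(c), ready(f)}

bind(f,f); bind(f,c)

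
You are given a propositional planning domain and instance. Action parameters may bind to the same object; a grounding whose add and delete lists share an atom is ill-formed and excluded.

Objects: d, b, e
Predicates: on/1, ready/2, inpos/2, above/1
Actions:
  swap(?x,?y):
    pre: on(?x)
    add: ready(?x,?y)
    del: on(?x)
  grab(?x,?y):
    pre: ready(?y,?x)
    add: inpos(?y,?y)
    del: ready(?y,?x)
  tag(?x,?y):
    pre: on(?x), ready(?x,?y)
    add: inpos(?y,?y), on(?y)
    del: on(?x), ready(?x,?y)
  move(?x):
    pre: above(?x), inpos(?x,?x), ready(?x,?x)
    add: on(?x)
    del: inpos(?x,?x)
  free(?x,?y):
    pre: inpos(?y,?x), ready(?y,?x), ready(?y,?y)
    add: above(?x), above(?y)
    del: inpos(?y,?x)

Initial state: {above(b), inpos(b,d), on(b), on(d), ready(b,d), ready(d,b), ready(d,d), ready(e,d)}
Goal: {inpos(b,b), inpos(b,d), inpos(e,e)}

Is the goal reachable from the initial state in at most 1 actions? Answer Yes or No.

1. grab(d,b)  →  {above(b), inpos(b,b), inpos(b,d), on(b), on(d), ready(d,b), ready(d,d), ready(e,d)}
2. grab(d,e)  →  {above(b), inpos(b,b), inpos(b,d), inpos(e,e), on(b), on(d), ready(d,b), ready(d,d)}
optimal plan length = 2; 2 > 1

No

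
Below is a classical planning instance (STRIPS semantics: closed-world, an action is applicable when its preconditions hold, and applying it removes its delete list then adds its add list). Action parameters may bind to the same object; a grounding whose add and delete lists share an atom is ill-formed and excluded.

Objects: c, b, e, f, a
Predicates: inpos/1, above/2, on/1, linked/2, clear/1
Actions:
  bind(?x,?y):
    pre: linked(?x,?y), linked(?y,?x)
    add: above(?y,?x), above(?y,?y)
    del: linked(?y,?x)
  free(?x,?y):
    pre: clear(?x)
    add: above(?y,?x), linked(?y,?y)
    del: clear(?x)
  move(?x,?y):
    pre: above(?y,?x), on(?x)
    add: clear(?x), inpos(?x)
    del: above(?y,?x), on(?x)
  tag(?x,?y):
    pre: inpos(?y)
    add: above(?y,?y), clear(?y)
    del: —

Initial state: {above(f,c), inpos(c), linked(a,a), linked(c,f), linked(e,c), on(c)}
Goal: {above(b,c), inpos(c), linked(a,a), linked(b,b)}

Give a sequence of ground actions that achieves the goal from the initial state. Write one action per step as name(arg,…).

move(c,f); free(c,b)

1. move(c,f)  →  {clear(c), inpos(c), linked(a,a), linked(c,f), linked(e,c)}
2. free(c,b)  →  {above(b,c), inpos(c), linked(a,a), linked(b,b), linked(c,f), linked(e,c)}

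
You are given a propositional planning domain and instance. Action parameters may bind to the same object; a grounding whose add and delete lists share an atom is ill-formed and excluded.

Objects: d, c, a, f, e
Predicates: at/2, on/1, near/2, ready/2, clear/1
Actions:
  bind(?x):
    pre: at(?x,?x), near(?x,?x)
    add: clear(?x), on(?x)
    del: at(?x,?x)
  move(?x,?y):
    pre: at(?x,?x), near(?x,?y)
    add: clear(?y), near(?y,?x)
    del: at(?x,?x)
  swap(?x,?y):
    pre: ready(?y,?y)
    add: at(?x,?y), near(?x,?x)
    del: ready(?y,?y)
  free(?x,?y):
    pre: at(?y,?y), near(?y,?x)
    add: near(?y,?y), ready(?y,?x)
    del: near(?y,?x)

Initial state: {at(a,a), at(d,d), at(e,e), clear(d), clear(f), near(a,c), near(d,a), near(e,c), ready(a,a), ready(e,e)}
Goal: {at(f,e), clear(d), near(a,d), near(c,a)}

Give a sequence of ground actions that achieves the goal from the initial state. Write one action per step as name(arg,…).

move(d,a); move(a,c); swap(f,e)

1. move(d,a)  →  {at(a,a), at(e,e), clear(a), clear(d), clear(f), near(a,c), near(a,d), near(d,a), near(e,c), ready(a,a), ready(e,e)}
2. move(a,c)  →  {at(e,e), clear(a), clear(c), clear(d), clear(f), near(a,c), near(a,d), near(c,a), near(d,a), near(e,c), ready(a,a), ready(e,e)}
3. swap(f,e)  →  {at(e,e), at(f,e), clear(a), clear(c), clear(d), clear(f), near(a,c), near(a,d), near(c,a), near(d,a), near(e,c), near(f,f), ready(a,a)}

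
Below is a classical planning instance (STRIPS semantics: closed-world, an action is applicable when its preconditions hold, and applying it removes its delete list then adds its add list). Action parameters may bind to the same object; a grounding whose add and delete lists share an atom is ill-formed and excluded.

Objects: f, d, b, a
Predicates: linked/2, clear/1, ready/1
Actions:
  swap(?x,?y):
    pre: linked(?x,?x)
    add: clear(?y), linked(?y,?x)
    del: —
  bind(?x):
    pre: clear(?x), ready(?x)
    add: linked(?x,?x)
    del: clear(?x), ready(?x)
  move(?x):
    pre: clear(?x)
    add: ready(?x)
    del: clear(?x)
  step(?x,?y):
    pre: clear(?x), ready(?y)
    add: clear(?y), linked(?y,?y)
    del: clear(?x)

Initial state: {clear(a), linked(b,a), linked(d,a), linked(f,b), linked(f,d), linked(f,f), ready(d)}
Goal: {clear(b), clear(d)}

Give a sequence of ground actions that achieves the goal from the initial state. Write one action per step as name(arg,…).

swap(f,d); swap(f,b)

1. swap(f,d)  →  {clear(a), clear(d), linked(b,a), linked(d,a), linked(d,f), linked(f,b), linked(f,d), linked(f,f), ready(d)}
2. swap(f,b)  →  {clear(a), clear(b), clear(d), linked(b,a), linked(b,f), linked(d,a), linked(d,f), linked(f,b), linked(f,d), linked(f,f), ready(d)}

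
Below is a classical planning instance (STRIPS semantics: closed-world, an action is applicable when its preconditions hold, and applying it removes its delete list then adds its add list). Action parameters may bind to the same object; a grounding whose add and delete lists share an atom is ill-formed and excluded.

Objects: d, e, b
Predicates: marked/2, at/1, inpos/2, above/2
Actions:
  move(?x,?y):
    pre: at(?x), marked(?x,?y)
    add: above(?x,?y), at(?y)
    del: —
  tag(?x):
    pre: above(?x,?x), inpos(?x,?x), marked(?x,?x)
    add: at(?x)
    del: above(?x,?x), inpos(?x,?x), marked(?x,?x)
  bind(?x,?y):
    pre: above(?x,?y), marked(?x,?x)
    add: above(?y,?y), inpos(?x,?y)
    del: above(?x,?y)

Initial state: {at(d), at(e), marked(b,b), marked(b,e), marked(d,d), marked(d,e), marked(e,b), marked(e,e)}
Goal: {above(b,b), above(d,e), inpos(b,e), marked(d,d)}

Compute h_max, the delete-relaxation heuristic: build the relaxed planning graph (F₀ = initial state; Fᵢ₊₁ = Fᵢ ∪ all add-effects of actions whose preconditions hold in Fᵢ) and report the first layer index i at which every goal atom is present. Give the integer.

F0 = init (8 atoms)
F1 = F0 ∪ {above(d,d), above(d,e), above(e,b), above(e,e), at(b)}  (13 atoms)
F2 = F1 ∪ {above(b,b), above(b,e), inpos(d,e), inpos(e,b)}  (17 atoms)
F3 = F2 ∪ {inpos(b,e)}  (18 atoms)
goal ⊆ F3  ⇒  h_max = 3

3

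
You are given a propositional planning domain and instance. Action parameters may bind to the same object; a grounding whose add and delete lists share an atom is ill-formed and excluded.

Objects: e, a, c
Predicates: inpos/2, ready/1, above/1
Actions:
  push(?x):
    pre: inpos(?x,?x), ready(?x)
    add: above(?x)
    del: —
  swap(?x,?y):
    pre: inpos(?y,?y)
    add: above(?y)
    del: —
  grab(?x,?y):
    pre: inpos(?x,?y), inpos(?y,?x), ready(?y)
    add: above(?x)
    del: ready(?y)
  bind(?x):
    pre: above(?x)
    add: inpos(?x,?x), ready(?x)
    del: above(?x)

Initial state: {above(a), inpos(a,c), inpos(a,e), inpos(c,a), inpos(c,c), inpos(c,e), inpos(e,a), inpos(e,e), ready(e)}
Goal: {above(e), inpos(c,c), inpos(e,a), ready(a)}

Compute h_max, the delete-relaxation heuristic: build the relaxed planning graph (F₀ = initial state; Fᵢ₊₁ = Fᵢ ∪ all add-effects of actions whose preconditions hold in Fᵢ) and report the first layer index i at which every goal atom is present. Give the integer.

F0 = init (9 atoms)
F1 = F0 ∪ {above(c), above(e), inpos(a,a), ready(a)}  (13 atoms)
goal ⊆ F1  ⇒  h_max = 1

1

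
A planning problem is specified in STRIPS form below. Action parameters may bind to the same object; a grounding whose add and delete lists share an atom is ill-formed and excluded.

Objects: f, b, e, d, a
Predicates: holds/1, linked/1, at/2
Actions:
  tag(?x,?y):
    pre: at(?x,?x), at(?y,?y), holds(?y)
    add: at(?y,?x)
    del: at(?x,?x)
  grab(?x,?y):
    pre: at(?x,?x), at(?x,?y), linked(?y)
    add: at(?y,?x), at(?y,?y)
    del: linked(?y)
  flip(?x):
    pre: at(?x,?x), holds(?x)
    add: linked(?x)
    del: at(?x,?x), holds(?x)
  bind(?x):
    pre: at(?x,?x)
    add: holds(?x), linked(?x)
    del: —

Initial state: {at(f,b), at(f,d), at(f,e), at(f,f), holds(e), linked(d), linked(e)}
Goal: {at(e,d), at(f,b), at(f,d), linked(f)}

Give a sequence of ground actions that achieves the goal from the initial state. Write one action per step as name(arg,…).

grab(f,e); grab(f,d); tag(d,e); bind(f)

1. grab(f,e)  →  {at(e,e), at(e,f), at(f,b), at(f,d), at(f,e), at(f,f), holds(e), linked(d)}
2. grab(f,d)  →  {at(d,d), at(d,f), at(e,e), at(e,f), at(f,b), at(f,d), at(f,e), at(f,f), holds(e)}
3. tag(d,e)  →  {at(d,f), at(e,d), at(e,e), at(e,f), at(f,b), at(f,d), at(f,e), at(f,f), holds(e)}
4. bind(f)  →  {at(d,f), at(e,d), at(e,e), at(e,f), at(f,b), at(f,d), at(f,e), at(f,f), holds(e), holds(f), linked(f)}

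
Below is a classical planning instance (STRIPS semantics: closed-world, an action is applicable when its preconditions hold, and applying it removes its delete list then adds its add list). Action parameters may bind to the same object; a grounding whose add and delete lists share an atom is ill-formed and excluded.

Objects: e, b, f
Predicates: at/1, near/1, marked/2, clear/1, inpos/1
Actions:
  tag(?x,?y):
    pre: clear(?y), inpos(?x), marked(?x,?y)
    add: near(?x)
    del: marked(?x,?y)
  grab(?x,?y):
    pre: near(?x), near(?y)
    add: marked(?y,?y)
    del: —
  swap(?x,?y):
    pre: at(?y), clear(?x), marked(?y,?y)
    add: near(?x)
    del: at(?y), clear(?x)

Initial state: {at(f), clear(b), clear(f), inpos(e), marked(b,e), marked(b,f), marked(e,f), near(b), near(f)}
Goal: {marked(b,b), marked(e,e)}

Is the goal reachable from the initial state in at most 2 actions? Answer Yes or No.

No

1. tag(e,f)  →  {at(f), clear(b), clear(f), inpos(e), marked(b,e), marked(b,f), near(b), near(e), near(f)}
2. grab(e,e)  →  {at(f), clear(b), clear(f), inpos(e), marked(b,e), marked(b,f), marked(e,e), near(b), near(e), near(f)}
3. grab(e,b)  →  {at(f), clear(b), clear(f), inpos(e), marked(b,b), marked(b,e), marked(b,f), marked(e,e), near(b), near(e), near(f)}
optimal plan length = 3; 3 > 2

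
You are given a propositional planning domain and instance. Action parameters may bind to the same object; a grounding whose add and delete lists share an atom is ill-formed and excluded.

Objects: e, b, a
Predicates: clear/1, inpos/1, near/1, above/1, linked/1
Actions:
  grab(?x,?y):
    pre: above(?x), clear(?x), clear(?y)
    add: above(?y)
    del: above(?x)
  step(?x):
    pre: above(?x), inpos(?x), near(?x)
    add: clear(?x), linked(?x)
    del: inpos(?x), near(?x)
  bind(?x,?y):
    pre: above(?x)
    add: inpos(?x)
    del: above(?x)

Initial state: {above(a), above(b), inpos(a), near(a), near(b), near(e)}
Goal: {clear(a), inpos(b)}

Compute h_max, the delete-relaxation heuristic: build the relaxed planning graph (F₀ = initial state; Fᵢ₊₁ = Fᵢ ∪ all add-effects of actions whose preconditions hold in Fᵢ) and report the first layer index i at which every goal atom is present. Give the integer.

1

F0 = init (6 atoms)
F1 = F0 ∪ {clear(a), inpos(b), linked(a)}  (9 atoms)
goal ⊆ F1  ⇒  h_max = 1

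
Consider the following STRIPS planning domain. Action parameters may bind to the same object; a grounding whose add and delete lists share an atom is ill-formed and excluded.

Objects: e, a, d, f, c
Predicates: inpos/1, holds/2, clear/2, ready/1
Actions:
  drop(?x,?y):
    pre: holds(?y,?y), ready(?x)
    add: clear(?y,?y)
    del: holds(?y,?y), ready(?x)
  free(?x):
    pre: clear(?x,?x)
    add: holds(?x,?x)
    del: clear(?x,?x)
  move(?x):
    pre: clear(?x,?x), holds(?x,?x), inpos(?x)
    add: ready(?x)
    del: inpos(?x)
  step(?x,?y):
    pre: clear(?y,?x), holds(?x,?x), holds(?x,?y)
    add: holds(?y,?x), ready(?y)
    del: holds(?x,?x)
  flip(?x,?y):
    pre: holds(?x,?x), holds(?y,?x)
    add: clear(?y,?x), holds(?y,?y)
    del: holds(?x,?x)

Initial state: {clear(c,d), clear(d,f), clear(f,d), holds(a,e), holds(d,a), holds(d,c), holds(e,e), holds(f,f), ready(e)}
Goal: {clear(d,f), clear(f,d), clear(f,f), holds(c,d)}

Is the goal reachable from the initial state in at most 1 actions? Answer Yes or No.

1. drop(e,f)  →  {clear(c,d), clear(d,f), clear(f,d), clear(f,f), holds(a,e), holds(d,a), holds(d,c), holds(e,e)}
2. flip(e,a)  →  {clear(a,e), clear(c,d), clear(d,f), clear(f,d), clear(f,f), holds(a,a), holds(a,e), holds(d,a), holds(d,c)}
3. flip(a,d)  →  {clear(a,e), clear(c,d), clear(d,a), clear(d,f), clear(f,d), clear(f,f), holds(a,e), holds(d,a), holds(d,c), holds(d,d)}
4. step(d,c)  →  {clear(a,e), clear(c,d), clear(d,a), clear(d,f), clear(f,d), clear(f,f), holds(a,e), holds(c,d), holds(d,a), holds(d,c), ready(c)}
optimal plan length = 4; 4 > 1

No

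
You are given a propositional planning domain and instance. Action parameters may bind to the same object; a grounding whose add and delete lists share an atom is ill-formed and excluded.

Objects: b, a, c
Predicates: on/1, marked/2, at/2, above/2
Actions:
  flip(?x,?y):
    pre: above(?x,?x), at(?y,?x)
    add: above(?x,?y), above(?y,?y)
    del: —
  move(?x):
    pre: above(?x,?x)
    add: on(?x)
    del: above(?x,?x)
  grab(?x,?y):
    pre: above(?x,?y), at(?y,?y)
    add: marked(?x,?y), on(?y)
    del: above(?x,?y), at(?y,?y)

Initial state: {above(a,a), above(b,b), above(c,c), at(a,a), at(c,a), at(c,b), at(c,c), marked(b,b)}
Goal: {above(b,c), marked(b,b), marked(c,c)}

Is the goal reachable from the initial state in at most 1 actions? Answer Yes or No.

1. flip(b,c)  →  {above(a,a), above(b,b), above(b,c), above(c,c), at(a,a), at(c,a), at(c,b), at(c,c), marked(b,b)}
2. grab(c,c)  →  {above(a,a), above(b,b), above(b,c), at(a,a), at(c,a), at(c,b), marked(b,b), marked(c,c), on(c)}
optimal plan length = 2; 2 > 1

No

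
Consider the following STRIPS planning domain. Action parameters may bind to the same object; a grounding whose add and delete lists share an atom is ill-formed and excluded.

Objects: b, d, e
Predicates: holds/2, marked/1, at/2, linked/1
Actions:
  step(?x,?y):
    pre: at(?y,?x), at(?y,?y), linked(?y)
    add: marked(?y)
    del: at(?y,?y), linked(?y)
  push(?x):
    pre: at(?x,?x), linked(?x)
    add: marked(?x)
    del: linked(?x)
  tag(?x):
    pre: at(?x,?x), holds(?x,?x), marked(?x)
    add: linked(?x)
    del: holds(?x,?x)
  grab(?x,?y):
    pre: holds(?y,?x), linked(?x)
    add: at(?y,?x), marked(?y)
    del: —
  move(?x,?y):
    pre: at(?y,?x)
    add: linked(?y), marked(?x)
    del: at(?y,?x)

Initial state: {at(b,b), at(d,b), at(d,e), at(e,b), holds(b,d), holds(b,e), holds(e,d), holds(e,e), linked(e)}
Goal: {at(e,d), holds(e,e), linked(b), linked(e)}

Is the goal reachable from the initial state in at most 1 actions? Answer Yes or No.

No

1. move(b,b)  →  {at(d,b), at(d,e), at(e,b), holds(b,d), holds(b,e), holds(e,d), holds(e,e), linked(b), linked(e), marked(b)}
2. move(b,d)  →  {at(d,e), at(e,b), holds(b,d), holds(b,e), holds(e,d), holds(e,e), linked(b), linked(d), linked(e), marked(b)}
3. grab(d,e)  →  {at(d,e), at(e,b), at(e,d), holds(b,d), holds(b,e), holds(e,d), holds(e,e), linked(b), linked(d), linked(e), marked(b), marked(e)}
optimal plan length = 3; 3 > 1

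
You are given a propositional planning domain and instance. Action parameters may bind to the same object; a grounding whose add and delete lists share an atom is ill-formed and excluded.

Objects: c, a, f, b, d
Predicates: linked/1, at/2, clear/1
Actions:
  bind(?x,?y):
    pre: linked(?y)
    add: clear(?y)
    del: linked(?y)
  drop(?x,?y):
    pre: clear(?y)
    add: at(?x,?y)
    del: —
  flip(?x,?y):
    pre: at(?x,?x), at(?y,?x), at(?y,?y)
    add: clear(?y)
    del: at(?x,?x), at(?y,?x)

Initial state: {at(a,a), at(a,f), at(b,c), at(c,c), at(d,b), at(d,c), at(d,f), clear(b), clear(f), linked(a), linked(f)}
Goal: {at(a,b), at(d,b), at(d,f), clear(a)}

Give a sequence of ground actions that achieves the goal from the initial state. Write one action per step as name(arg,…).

1. bind(c,a)  →  {at(a,a), at(a,f), at(b,c), at(c,c), at(d,b), at(d,c), at(d,f), clear(a), clear(b), clear(f), linked(f)}
2. drop(a,b)  →  {at(a,a), at(a,b), at(a,f), at(b,c), at(c,c), at(d,b), at(d,c), at(d,f), clear(a), clear(b), clear(f), linked(f)}

bind(c,a); drop(a,b)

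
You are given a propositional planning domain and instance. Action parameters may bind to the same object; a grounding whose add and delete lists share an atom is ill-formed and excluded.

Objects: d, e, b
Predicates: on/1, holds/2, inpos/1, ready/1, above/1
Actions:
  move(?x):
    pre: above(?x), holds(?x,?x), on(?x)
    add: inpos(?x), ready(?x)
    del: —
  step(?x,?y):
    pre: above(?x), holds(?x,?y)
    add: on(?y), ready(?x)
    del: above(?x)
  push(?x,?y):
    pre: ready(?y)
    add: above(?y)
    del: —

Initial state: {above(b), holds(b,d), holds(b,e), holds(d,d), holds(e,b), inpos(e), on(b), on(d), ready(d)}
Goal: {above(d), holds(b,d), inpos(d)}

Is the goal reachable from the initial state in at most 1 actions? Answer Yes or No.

1. push(d,d)  →  {above(b), above(d), holds(b,d), holds(b,e), holds(d,d), holds(e,b), inpos(e), on(b), on(d), ready(d)}
2. move(d)  →  {above(b), above(d), holds(b,d), holds(b,e), holds(d,d), holds(e,b), inpos(d), inpos(e), on(b), on(d), ready(d)}
optimal plan length = 2; 2 > 1

No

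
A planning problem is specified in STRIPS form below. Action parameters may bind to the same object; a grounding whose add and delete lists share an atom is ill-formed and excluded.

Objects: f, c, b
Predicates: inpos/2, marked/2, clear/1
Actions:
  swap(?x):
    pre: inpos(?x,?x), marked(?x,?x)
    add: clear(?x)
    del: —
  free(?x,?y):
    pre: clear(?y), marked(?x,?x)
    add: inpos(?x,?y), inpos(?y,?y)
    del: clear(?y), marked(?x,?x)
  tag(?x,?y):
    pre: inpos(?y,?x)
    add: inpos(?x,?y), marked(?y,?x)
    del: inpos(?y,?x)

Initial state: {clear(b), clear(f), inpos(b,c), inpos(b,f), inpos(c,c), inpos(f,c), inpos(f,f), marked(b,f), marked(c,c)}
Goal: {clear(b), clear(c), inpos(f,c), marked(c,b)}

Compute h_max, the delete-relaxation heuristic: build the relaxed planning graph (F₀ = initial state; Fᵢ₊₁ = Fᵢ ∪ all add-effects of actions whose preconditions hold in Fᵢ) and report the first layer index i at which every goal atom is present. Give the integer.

F0 = init (9 atoms)
F1 = F0 ∪ {clear(c), inpos(b,b), inpos(c,b), inpos(c,f), inpos(f,b), marked(b,c), marked(f,c)}  (16 atoms)
F2 = F1 ∪ {marked(c,b), marked(c,f), marked(f,b)}  (19 atoms)
goal ⊆ F2  ⇒  h_max = 2

2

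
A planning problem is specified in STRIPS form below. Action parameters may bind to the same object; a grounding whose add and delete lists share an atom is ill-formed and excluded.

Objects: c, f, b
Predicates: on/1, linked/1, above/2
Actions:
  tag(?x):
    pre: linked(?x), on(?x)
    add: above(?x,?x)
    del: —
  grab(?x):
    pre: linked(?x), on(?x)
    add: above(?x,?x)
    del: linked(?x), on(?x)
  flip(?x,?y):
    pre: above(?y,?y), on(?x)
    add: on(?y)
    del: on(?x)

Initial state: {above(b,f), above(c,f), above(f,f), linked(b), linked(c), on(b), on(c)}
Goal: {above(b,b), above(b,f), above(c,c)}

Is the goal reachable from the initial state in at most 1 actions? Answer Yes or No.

No

1. tag(c)  →  {above(b,f), above(c,c), above(c,f), above(f,f), linked(b), linked(c), on(b), on(c)}
2. tag(b)  →  {above(b,b), above(b,f), above(c,c), above(c,f), above(f,f), linked(b), linked(c), on(b), on(c)}
optimal plan length = 2; 2 > 1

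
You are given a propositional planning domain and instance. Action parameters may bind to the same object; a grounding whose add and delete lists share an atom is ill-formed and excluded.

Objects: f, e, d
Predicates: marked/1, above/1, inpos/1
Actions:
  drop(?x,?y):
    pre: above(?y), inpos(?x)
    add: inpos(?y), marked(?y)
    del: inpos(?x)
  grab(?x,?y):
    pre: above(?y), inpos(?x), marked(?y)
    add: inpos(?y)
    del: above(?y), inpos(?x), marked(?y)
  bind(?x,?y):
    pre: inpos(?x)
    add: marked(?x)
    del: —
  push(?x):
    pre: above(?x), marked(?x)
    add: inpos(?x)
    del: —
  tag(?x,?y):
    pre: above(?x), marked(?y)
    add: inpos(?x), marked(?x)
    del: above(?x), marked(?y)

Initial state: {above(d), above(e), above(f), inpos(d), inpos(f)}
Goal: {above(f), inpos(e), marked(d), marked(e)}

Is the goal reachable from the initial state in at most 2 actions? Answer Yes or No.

Yes

1. drop(f,e)  →  {above(d), above(e), above(f), inpos(d), inpos(e), marked(e)}
2. bind(d,f)  →  {above(d), above(e), above(f), inpos(d), inpos(e), marked(d), marked(e)}
optimal plan length = 2; 2 ≤ 2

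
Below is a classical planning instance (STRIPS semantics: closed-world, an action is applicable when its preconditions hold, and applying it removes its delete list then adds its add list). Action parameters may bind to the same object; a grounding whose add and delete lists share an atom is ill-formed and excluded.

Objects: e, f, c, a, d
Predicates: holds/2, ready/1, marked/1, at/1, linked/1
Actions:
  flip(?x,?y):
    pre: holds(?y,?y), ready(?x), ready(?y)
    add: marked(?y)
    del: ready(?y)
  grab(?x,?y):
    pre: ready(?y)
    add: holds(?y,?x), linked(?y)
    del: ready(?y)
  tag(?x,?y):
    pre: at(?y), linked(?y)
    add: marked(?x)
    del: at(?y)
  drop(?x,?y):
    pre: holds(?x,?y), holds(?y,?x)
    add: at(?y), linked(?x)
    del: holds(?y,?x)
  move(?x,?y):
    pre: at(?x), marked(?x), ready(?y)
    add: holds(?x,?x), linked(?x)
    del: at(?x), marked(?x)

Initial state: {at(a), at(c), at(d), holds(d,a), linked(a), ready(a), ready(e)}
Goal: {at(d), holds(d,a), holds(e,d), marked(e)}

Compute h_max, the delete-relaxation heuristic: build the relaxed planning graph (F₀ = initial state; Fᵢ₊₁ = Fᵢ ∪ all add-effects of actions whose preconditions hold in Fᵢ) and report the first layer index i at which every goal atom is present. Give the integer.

1

F0 = init (7 atoms)
F1 = F0 ∪ {holds(a,a), holds(a,c), holds(a,d), holds(a,e), holds(a,f), holds(e,a), holds(e,c), holds(e,d), holds(e,e), holds(e,f), linked(e), marked(a), marked(c), marked(d), marked(e), marked(f)}  (23 atoms)
goal ⊆ F1  ⇒  h_max = 1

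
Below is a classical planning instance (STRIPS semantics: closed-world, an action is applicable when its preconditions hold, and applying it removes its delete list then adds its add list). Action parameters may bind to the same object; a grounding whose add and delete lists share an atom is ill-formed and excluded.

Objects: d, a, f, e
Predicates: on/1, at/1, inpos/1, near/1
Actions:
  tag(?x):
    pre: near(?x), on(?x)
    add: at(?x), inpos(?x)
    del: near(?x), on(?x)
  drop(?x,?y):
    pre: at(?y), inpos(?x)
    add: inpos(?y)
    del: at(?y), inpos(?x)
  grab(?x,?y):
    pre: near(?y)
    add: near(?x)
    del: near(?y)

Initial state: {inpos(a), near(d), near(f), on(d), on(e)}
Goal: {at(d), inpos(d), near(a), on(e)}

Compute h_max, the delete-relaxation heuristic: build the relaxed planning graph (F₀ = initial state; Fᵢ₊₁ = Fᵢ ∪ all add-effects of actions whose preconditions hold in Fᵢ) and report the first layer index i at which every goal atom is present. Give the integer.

1

F0 = init (5 atoms)
F1 = F0 ∪ {at(d), inpos(d), near(a), near(e)}  (9 atoms)
goal ⊆ F1  ⇒  h_max = 1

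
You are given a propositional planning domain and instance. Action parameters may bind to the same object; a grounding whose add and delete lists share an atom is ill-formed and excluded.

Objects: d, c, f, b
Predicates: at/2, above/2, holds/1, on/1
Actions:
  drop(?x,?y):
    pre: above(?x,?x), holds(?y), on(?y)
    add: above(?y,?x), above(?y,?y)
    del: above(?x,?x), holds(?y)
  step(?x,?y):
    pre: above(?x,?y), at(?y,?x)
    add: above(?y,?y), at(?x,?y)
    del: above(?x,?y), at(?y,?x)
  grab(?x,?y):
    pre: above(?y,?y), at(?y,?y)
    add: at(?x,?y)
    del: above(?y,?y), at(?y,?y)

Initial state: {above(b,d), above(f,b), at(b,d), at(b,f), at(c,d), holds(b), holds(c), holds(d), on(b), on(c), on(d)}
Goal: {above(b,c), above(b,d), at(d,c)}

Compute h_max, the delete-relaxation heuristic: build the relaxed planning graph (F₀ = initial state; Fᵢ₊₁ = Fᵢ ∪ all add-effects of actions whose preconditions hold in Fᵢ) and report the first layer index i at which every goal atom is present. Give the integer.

F0 = init (11 atoms)
F1 = F0 ∪ {above(b,b), at(f,b)}  (13 atoms)
F2 = F1 ∪ {above(c,b), above(c,c), above(d,b), above(d,d)}  (17 atoms)
F3 = F2 ∪ {above(b,c), above(c,d), above(d,c), at(d,b)}  (21 atoms)
F4 = F3 ∪ {at(d,c)}  (22 atoms)
goal ⊆ F4  ⇒  h_max = 4

4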